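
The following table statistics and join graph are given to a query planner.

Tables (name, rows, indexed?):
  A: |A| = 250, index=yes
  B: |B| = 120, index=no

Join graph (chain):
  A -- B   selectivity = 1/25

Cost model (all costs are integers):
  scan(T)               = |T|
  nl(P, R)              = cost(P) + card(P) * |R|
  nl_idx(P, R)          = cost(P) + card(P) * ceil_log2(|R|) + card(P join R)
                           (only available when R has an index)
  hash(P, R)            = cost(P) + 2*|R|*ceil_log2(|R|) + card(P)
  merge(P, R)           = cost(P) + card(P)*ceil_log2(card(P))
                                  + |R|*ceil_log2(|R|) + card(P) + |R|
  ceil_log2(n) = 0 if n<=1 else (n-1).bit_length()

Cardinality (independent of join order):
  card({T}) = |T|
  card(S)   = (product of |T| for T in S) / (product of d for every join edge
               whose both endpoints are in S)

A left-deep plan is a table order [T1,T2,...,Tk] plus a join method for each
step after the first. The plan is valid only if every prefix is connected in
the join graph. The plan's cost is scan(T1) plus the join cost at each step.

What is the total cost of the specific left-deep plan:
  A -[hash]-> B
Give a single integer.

2180

step 1: scan A: cost=250, card=250
step 2: join B via hash
    card(P join B) = 250*120/(25) = 1200
    cost = 250 + 2*120*7 + 250 = 2180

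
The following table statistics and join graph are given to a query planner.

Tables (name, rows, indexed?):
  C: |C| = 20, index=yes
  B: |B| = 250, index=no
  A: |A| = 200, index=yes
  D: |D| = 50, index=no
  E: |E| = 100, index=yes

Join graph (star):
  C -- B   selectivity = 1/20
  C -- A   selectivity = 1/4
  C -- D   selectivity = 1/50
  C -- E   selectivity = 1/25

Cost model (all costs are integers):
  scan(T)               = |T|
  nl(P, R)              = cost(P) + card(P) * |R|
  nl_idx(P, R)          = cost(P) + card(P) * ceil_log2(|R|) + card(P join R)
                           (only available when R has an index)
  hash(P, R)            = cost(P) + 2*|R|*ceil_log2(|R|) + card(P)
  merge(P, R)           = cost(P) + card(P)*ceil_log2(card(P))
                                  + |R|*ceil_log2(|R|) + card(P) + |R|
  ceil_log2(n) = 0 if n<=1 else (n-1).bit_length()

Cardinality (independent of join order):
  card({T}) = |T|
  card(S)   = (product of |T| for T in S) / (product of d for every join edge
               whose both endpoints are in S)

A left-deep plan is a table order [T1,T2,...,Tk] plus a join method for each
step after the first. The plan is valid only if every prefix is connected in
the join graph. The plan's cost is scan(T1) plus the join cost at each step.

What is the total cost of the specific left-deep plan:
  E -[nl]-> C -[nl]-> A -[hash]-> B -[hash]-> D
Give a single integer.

76700

step 1: scan E: cost=100, card=100
step 2: join C via nl
    card(P join C) = 100*20/(25) = 80
    cost = 100 + 100*20 = 2100
step 3: join A via nl
    card(P join A) = 80*200/(4) = 4000
    cost = 2100 + 80*200 = 18100
step 4: join B via hash
    card(P join B) = 4000*250/(20) = 50000
    cost = 18100 + 2*250*8 + 4000 = 26100
step 5: join D via hash
    card(P join D) = 50000*50/(50) = 50000
    cost = 26100 + 2*50*6 + 50000 = 76700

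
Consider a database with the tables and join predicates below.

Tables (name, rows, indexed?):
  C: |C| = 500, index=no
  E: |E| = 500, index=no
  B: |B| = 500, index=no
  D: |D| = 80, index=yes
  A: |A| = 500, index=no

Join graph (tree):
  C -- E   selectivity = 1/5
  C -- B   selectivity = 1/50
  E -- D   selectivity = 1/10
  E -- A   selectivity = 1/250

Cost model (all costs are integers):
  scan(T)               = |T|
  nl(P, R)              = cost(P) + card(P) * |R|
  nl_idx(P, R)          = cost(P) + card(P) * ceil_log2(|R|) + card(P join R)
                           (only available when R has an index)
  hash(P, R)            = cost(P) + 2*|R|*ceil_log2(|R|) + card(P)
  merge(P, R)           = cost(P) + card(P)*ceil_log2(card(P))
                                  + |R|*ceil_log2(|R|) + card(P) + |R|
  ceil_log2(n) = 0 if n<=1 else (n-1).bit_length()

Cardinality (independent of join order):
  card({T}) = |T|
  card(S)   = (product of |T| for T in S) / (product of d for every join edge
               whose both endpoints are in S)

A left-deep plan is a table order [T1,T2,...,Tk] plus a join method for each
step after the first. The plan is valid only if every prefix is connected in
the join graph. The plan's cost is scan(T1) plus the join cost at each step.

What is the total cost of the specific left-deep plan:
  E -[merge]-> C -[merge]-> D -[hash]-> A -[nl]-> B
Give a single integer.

401270140

step 1: scan E: cost=500, card=500
step 2: join C via merge
    card(P join C) = 500*500/(5) = 50000
    cost = 500 + 500*9 + 500*9 + 500 + 500 = 10500
step 3: join D via merge
    card(P join D) = 50000*80/(10) = 400000
    cost = 10500 + 50000*16 + 80*7 + 50000 + 80 = 861140
step 4: join A via hash
    card(P join A) = 400000*500/(250) = 800000
    cost = 861140 + 2*500*9 + 400000 = 1270140
step 5: join B via nl
    card(P join B) = 800000*500/(50) = 8000000
    cost = 1270140 + 800000*500 = 401270140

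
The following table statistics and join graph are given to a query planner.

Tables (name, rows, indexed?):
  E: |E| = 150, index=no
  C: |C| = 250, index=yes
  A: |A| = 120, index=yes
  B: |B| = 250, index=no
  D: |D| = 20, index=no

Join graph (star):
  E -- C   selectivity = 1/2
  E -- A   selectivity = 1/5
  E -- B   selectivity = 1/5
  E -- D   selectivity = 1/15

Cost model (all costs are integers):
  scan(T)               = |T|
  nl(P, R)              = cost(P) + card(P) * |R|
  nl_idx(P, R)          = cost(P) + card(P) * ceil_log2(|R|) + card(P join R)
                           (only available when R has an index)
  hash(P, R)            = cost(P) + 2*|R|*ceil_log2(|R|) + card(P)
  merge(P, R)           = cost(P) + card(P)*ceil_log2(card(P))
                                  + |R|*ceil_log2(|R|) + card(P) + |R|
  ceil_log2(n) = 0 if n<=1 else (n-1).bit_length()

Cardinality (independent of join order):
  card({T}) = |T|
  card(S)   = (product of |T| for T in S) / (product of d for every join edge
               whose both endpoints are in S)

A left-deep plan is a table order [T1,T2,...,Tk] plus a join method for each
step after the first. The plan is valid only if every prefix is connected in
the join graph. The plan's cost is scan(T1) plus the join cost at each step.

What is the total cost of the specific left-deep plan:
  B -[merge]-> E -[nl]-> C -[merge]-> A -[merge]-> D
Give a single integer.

step 1: scan B: cost=250, card=250
step 2: join E via merge
    card(P join E) = 250*150/(5) = 7500
    cost = 250 + 250*8 + 150*8 + 250 + 150 = 3850
step 3: join C via nl
    card(P join C) = 7500*250/(2) = 937500
    cost = 3850 + 7500*250 = 1878850
step 4: join A via merge
    card(P join A) = 937500*120/(5) = 22500000
    cost = 1878850 + 937500*20 + 120*7 + 937500 + 120 = 21567310
step 5: join D via merge
    card(P join D) = 22500000*20/(15) = 30000000
    cost = 21567310 + 22500000*25 + 20*5 + 22500000 + 20 = 606567430

606567430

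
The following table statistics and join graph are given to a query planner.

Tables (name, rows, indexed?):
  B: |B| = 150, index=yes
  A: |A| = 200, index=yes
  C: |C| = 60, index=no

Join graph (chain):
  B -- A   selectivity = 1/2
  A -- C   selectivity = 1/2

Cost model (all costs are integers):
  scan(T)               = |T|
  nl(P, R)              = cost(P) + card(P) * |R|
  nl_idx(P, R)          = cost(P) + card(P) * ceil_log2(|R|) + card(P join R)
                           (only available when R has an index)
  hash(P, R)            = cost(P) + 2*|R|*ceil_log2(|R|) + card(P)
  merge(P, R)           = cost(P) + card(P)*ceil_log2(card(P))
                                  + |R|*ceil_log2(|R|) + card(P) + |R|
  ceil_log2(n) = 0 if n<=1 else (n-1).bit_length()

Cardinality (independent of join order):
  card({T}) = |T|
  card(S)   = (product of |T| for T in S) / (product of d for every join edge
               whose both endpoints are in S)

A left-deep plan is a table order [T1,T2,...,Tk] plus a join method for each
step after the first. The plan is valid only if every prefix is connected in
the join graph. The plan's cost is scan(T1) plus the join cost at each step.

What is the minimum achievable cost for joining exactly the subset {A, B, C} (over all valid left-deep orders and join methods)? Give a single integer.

9520

Selinger DP over subsets of {A,B,C}:
  {B}: scan cost=150, card=150
  {A}: scan cost=200, card=200
  {C}: scan cost=60, card=60
  {AB}: card=15000; try (B,hash)→2800, (A,merge)→3300, (B,merge)→3350, (A,hash)→3500, (A,nl_idx)→16350, (B,nl_idx)→16800 …(+2); best=2800 via (B,hash)
  {AC}: card=6000; try (C,hash)→1120, (A,merge)→2280, (C,merge)→2420, (A,hash)→3320, (A,nl_idx)→6540, (A,nl)→12060 …(+1); best=1120 via (C,hash)
  {ABC}: card=450000; try (B,hash)→9520, (C,hash)→18520, (B,merge)→86470, (C,merge)→228220, (B,nl_idx)→499120, (B,nl)→901120 …(+1); best=9520 via (B,hash)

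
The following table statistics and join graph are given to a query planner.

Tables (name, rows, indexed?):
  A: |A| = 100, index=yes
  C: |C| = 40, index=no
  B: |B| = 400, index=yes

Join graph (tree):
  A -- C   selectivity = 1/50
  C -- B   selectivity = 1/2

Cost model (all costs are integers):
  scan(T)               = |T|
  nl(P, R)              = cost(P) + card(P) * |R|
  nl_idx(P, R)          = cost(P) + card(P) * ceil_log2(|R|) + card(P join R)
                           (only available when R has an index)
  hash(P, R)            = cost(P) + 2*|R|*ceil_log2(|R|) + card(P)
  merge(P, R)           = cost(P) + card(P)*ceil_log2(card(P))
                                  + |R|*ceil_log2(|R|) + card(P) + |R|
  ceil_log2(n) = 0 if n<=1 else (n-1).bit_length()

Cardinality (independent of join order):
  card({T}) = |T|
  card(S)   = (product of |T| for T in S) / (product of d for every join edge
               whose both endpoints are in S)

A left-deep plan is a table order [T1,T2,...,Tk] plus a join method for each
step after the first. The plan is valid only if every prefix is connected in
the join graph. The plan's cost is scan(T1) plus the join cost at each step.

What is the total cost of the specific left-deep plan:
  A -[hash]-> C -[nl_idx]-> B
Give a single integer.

step 1: scan A: cost=100, card=100
step 2: join C via hash
    card(P join C) = 100*40/(50) = 80
    cost = 100 + 2*40*6 + 100 = 680
step 3: join B via nl_idx
    card(P join B) = 80*400/(2) = 16000
    cost = 680 + 80*9 + 16000 = 17400

17400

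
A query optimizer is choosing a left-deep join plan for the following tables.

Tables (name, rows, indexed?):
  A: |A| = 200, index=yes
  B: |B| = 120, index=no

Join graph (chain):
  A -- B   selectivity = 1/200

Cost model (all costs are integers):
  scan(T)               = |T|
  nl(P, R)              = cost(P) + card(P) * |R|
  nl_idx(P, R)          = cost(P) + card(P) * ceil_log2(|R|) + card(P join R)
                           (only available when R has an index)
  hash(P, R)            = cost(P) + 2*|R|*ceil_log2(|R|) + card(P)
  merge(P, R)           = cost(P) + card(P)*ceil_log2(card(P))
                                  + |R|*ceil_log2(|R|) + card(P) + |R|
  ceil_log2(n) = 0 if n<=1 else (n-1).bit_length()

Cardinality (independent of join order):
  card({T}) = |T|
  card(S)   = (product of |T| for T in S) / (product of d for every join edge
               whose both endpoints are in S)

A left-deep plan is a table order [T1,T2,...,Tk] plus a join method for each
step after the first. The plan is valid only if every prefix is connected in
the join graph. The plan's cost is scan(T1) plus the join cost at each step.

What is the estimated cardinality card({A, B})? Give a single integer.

120

Tables in S: A(200), B(120)
Edges inside S: A-B(d=200)
numerator = 200 * 120 = 24000
denominator = 200 = 200
card(S) = 24000 / 200 = 120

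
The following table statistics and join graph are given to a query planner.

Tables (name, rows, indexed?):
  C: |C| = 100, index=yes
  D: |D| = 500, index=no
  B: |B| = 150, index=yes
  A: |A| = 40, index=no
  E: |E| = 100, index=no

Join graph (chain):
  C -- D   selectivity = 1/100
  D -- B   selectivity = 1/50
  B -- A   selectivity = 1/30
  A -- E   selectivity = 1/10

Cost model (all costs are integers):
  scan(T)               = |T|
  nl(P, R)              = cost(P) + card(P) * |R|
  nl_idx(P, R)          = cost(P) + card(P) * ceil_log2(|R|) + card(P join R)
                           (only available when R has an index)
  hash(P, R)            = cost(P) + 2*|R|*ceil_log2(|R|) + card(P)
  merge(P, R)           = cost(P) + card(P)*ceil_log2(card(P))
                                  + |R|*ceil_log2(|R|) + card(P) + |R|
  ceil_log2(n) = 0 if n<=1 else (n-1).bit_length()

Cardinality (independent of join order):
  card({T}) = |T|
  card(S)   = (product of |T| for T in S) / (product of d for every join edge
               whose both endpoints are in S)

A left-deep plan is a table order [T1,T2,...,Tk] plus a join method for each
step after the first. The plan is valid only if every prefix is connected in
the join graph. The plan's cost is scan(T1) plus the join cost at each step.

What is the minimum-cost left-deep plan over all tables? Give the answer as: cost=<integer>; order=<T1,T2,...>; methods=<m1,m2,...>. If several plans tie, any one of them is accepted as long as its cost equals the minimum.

cost=10680; order=D,C,B,A,E; methods=hash,hash,hash,hash

Selinger DP (subsets sized 1..n):
  {C}: scan cost=100, card=100
  {D}: scan cost=500, card=500
  {B}: scan cost=150, card=150
  {A}: scan cost=40, card=40
  {E}: scan cost=100, card=100
  {CD}: card=500; try (C,hash)→2400, (C,nl_idx)→4500, (D,merge)→5900, (C,merge)→6300, (D,hash)→9200, (D,nl)→50100 …(+1); best=2400 via (C,hash)
  {BD}: card=1500; try (B,hash)→3400, (B,nl_idx)→6000, (D,merge)→6500, (B,merge)→6850, (D,hash)→9300, (D,nl)→75150 …(+1); best=3400 via (B,hash)
  {AB}: card=200; try (B,nl_idx)→560, (A,hash)→780, (B,merge)→1670, (A,merge)→1780, (B,hash)→2480, (B,nl)→6040 …(+1); best=560 via (B,nl_idx)
  {AE}: card=400; try (A,hash)→680, (E,merge)→1120, (A,merge)→1180, (E,hash)→1480, (E,nl)→4040, (A,nl)→4100; best=680 via (A,hash)
  {BCD}: card=1500; try (B,hash)→5300, (C,hash)→6300, (B,nl_idx)→7900, (B,merge)→8750, (C,nl_idx)→15400, (C,merge)→22200 …(+2); best=5300 via (B,hash)
  {ABD}: card=2000; try (A,hash)→5380, (D,merge)→7360, (D,hash)→9760, (A,merge)→21680, (A,nl)→63400, (D,nl)→100560; best=5380 via (A,hash)
  {ABE}: card=2000; try (E,hash)→2160, (E,merge)→3160, (B,hash)→3480, (B,nl_idx)→5880, (B,merge)→6030, (E,nl)→20560 …(+1); best=2160 via (E,hash)
  {ABCD}: card=2000; try (A,hash)→7280, (C,hash)→8780, (C,nl_idx)→21380, (A,merge)→23580, (C,merge)→30180, (A,nl)→65300 …(+1); best=7280 via (A,hash)
  {ABDE}: card=20000; try (E,hash)→8780, (D,hash)→13160, (E,merge)→30180, (D,merge)→31160, (E,nl)→205380, (D,nl)→1002160; best=8780 via (E,hash)
  {ABCDE}: card=20000; try (E,hash)→10680, (C,hash)→30180, (E,merge)→32080, (C,nl_idx)→168780, (E,nl)→207280, (C,merge)→329580 …(+1); best=10680 via (E,hash)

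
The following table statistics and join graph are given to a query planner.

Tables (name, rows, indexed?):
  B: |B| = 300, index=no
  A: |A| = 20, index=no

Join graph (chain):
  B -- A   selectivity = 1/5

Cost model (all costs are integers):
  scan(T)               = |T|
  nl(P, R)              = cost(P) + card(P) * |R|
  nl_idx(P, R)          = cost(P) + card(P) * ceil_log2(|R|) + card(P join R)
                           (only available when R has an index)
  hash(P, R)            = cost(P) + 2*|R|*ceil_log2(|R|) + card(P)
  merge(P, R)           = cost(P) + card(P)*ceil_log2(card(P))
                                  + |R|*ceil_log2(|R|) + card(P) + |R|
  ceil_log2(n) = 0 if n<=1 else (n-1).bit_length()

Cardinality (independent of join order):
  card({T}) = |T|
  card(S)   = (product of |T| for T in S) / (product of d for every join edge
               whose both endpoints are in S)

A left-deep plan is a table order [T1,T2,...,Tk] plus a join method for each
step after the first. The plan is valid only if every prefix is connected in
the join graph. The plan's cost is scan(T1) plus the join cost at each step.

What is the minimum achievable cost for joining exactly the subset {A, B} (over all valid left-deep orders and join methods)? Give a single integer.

Selinger DP over subsets of {A,B}:
  {B}: scan cost=300, card=300
  {A}: scan cost=20, card=20
  {AB}: card=1200; try (A,hash)→800, (B,merge)→3140, (A,merge)→3420, (B,hash)→5440, (B,nl)→6020, (A,nl)→6300; best=800 via (A,hash)

800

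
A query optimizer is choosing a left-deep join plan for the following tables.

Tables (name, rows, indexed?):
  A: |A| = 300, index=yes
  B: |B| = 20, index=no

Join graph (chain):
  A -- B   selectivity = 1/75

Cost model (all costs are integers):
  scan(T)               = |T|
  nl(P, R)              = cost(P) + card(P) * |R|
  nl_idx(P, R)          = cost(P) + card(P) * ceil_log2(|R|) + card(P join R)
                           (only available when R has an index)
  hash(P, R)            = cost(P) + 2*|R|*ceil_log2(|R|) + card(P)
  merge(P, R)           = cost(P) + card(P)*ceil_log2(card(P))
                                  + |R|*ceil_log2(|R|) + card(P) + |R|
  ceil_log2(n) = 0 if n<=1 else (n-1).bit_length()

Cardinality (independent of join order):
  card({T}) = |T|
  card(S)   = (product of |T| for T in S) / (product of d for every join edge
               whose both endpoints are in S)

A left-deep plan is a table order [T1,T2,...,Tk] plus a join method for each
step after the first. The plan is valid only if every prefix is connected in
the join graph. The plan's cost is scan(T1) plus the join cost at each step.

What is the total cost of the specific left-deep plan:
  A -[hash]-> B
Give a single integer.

800

step 1: scan A: cost=300, card=300
step 2: join B via hash
    card(P join B) = 300*20/(75) = 80
    cost = 300 + 2*20*5 + 300 = 800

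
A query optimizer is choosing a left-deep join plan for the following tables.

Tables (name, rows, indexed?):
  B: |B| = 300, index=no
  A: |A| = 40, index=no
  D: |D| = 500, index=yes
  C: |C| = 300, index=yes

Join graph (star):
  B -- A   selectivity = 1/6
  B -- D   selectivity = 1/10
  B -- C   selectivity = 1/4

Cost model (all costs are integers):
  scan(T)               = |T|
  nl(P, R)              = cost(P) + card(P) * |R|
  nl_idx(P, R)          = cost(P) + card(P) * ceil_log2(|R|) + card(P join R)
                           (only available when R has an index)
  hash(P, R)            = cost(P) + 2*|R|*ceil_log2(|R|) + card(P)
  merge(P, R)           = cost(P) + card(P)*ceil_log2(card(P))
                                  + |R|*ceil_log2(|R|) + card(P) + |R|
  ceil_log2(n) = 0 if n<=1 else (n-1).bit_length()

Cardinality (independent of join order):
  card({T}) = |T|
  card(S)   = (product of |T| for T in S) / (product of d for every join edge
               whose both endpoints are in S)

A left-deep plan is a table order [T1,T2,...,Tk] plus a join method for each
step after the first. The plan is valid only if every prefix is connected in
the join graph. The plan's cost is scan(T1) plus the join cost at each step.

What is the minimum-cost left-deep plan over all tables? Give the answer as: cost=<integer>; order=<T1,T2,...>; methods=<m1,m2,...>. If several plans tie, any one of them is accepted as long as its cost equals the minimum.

cost=117480; order=B,A,D,C; methods=hash,hash,hash

Selinger DP (subsets sized 1..n):
  {B}: scan cost=300, card=300
  {A}: scan cost=40, card=40
  {D}: scan cost=500, card=500
  {C}: scan cost=300, card=300
  {AB}: card=2000; try (A,hash)→1080, (B,merge)→3320, (A,merge)→3580, (B,hash)→5480, (B,nl)→12040, (A,nl)→12300; best=1080 via (A,hash)
  {BD}: card=15000; try (B,hash)→6400, (D,merge)→8300, (B,merge)→8500, (D,hash)→9600, (D,nl_idx)→18000, (D,nl)→150300 …(+1); best=6400 via (B,hash)
  {BC}: card=22500; try (C,hash)→6000, (B,hash)→6000, (C,merge)→6300, (B,merge)→6300, (C,nl_idx)→25500, (C,nl)→90300 …(+1); best=6000 via (C,hash)
  {ABD}: card=100000; try (D,hash)→12080, (A,hash)→21880, (D,merge)→30080, (D,nl_idx)→119080, (A,merge)→231680, (A,nl)→606400 …(+1); best=12080 via (D,hash)
  {ABC}: card=150000; try (C,hash)→8480, (C,merge)→28080, (A,hash)→28980, (C,nl_idx)→169080, (A,merge)→366280, (C,nl)→601080 …(+1); best=8480 via (C,hash)
  {BCD}: card=1125000; try (C,hash)→26800, (D,hash)→37500, (C,merge)→234400, (D,merge)→371000, (C,nl_idx)→1266400, (D,nl_idx)→1333500 …(+2); best=26800 via (C,hash)
  {ABCD}: card=7500000; try (C,hash)→117480, (D,hash)→167480, (A,hash)→1152280, (C,merge)→1815080, (D,merge)→2863480, (C,nl_idx)→8412080 …(+5); best=117480 via (C,hash)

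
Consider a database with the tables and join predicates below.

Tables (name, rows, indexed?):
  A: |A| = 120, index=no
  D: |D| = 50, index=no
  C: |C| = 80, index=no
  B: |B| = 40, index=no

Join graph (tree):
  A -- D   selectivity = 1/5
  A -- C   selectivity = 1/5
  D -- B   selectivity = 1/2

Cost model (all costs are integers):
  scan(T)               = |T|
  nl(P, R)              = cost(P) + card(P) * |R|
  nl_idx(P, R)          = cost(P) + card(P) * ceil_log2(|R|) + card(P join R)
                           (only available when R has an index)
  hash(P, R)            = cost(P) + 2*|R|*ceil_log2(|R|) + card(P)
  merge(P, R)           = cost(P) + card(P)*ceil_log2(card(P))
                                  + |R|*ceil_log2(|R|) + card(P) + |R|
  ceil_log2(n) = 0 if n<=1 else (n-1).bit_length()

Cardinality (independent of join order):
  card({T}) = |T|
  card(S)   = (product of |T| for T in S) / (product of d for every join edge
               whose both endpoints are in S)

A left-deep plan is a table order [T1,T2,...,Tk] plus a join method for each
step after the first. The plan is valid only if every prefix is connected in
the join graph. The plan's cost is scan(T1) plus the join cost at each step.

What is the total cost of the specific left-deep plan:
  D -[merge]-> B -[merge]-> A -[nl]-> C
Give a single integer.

step 1: scan D: cost=50, card=50
step 2: join B via merge
    card(P join B) = 50*40/(2) = 1000
    cost = 50 + 50*6 + 40*6 + 50 + 40 = 680
step 3: join A via merge
    card(P join A) = 1000*120/(5) = 24000
    cost = 680 + 1000*10 + 120*7 + 1000 + 120 = 12640
step 4: join C via nl
    card(P join C) = 24000*80/(5) = 384000
    cost = 12640 + 24000*80 = 1932640

1932640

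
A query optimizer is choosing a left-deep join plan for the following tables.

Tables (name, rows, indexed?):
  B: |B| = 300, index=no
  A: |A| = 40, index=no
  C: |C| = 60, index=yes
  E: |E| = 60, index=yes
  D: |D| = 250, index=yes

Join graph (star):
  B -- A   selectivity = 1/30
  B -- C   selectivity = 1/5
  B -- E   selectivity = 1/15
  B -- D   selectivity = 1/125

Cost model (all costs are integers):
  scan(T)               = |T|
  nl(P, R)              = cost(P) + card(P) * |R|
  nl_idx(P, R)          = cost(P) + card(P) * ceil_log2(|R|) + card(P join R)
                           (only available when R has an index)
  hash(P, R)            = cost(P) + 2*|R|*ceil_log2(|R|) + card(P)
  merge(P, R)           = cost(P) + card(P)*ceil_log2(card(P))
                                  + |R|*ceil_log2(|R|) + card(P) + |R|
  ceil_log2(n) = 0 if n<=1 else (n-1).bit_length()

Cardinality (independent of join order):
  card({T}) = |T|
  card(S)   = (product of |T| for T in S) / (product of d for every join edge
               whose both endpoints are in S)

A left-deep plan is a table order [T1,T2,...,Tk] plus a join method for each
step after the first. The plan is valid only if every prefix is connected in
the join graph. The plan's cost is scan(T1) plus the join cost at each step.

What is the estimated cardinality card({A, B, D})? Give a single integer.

Tables in S: A(40), B(300), D(250)
Edges inside S: B-A(d=30), B-D(d=125)
numerator = 40 * 300 * 250 = 3000000
denominator = 30 * 125 = 3750
card(S) = 3000000 / 3750 = 800

800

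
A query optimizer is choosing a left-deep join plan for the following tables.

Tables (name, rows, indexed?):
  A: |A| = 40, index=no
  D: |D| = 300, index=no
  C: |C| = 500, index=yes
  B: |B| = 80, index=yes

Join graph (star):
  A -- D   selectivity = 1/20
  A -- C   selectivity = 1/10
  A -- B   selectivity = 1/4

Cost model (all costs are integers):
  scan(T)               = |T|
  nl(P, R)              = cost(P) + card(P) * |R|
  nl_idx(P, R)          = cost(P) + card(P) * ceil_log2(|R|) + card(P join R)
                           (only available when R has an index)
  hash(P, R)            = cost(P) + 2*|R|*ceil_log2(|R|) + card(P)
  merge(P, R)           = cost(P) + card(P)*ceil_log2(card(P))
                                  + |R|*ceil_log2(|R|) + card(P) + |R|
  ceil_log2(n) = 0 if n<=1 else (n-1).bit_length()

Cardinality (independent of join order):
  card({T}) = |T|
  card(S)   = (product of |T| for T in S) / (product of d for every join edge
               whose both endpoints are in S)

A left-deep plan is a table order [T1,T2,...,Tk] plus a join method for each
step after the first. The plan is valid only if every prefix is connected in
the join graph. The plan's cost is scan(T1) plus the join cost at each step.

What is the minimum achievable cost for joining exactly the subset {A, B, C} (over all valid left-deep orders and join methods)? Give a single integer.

4600

Selinger DP over subsets of {A,B,C}:
  {A}: scan cost=40, card=40
  {C}: scan cost=500, card=500
  {B}: scan cost=80, card=80
  {AC}: card=2000; try (A,hash)→1480, (C,nl_idx)→2400, (C,merge)→5320, (A,merge)→5780, (C,hash)→9080, (C,nl)→20040 …(+1); best=1480 via (A,hash)
  {AB}: card=800; try (A,hash)→640, (B,merge)→960, (A,merge)→1000, (B,nl_idx)→1120, (B,hash)→1200, (B,nl)→3240 …(+1); best=640 via (A,hash)
  {ABC}: card=40000; try (B,hash)→4600, (C,hash)→10440, (C,merge)→14440, (B,merge)→26120, (C,nl_idx)→47840, (B,nl_idx)→55480 …(+2); best=4600 via (B,hash)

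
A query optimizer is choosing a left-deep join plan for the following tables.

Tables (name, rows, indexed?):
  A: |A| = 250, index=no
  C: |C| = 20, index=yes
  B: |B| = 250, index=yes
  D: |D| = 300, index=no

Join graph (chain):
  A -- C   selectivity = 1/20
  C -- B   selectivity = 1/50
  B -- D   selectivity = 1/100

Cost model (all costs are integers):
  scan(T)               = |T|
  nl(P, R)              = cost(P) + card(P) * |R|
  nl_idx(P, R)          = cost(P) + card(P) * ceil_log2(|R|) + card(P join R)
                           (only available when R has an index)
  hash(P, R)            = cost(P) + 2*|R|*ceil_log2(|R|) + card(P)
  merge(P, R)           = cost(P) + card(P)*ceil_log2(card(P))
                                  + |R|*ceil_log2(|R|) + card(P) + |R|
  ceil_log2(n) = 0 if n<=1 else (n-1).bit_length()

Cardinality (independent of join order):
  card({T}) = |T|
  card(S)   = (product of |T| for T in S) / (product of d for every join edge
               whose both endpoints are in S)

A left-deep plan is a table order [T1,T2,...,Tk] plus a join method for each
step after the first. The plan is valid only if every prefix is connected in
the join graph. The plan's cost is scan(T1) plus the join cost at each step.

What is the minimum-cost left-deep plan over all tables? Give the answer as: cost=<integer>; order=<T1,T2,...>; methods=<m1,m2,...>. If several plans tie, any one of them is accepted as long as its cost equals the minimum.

cost=8380; order=C,B,D,A; methods=nl_idx,merge,hash

Selinger DP (subsets sized 1..n):
  {A}: scan cost=250, card=250
  {C}: scan cost=20, card=20
  {B}: scan cost=250, card=250
  {D}: scan cost=300, card=300
  {AC}: card=250; try (C,hash)→700, (C,nl_idx)→1750, (A,merge)→2390, (C,merge)→2620, (A,hash)→4040, (A,nl)→5020 …(+1); best=700 via (C,hash)
  {BC}: card=100; try (B,nl_idx)→280, (C,hash)→700, (C,nl_idx)→1600, (B,merge)→2390, (C,merge)→2620, (B,hash)→4040 …(+2); best=280 via (B,nl_idx)
  {BD}: card=750; try (B,nl_idx)→3450, (B,hash)→4600, (D,merge)→5500, (B,merge)→5550, (D,hash)→5900, (D,nl)→75250 …(+1); best=3450 via (B,nl_idx)
  {ABC}: card=1250; try (A,merge)→3330, (B,nl_idx)→3950, (A,hash)→4380, (B,hash)→4950, (B,merge)→5200, (A,nl)→25280 …(+1); best=3330 via (A,merge)
  {BCD}: card=300; try (D,merge)→4080, (C,hash)→4400, (D,hash)→5780, (C,nl_idx)→7500, (C,merge)→11820, (C,nl)→18450 …(+1); best=4080 via (D,merge)
  {ABCD}: card=3750; try (A,hash)→8380, (A,merge)→9330, (D,hash)→9980, (D,merge)→21330, (A,nl)→79080, (D,nl)→378330; best=8380 via (A,hash)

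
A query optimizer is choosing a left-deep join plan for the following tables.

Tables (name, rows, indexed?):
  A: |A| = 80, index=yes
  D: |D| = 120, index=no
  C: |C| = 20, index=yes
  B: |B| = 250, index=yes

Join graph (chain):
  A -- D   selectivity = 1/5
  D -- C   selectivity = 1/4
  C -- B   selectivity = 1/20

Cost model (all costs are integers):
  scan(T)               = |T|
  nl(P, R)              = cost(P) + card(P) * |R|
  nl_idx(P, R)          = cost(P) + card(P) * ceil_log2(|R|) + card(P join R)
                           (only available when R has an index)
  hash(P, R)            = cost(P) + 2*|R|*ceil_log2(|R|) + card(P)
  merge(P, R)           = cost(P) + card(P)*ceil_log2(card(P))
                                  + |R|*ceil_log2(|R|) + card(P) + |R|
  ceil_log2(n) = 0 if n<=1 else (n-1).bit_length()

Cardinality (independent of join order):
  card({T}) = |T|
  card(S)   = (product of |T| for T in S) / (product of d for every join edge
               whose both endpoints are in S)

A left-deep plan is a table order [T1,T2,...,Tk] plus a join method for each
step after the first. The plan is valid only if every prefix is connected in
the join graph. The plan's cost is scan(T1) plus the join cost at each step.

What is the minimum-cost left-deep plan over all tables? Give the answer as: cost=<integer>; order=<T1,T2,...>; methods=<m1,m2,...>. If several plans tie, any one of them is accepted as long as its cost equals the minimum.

Selinger DP (subsets sized 1..n):
  {A}: scan cost=80, card=80
  {D}: scan cost=120, card=120
  {C}: scan cost=20, card=20
  {B}: scan cost=250, card=250
  {AD}: card=1920; try (A,hash)→1360, (D,merge)→1680, (A,merge)→1720, (D,hash)→1840, (A,nl_idx)→2880, (D,nl)→9680 …(+1); best=1360 via (A,hash)
  {CD}: card=600; try (C,hash)→440, (D,merge)→1100, (C,merge)→1200, (C,nl_idx)→1320, (D,hash)→1720, (D,nl)→2420 …(+1); best=440 via (C,hash)
  {BC}: card=250; try (B,nl_idx)→430, (C,hash)→700, (C,nl_idx)→1750, (B,merge)→2390, (C,merge)→2620, (B,hash)→4040 …(+2); best=430 via (B,nl_idx)
  {ACD}: card=9600; try (A,hash)→2160, (C,hash)→3480, (A,merge)→7680, (A,nl_idx)→14240, (C,nl_idx)→20560, (C,merge)→24520 …(+2); best=2160 via (A,hash)
  {BCD}: card=7500; try (D,hash)→2360, (D,merge)→3640, (B,hash)→5040, (B,merge)→9290, (B,nl_idx)→12740, (D,nl)→30430 …(+1); best=2360 via (D,hash)
  {ABCD}: card=120000; try (A,hash)→10980, (B,hash)→15760, (A,merge)→108000, (B,merge)→148410, (A,nl_idx)→174860, (B,nl_idx)→198960 …(+2); best=10980 via (A,hash)

cost=10980; order=C,B,D,A; methods=nl_idx,hash,hash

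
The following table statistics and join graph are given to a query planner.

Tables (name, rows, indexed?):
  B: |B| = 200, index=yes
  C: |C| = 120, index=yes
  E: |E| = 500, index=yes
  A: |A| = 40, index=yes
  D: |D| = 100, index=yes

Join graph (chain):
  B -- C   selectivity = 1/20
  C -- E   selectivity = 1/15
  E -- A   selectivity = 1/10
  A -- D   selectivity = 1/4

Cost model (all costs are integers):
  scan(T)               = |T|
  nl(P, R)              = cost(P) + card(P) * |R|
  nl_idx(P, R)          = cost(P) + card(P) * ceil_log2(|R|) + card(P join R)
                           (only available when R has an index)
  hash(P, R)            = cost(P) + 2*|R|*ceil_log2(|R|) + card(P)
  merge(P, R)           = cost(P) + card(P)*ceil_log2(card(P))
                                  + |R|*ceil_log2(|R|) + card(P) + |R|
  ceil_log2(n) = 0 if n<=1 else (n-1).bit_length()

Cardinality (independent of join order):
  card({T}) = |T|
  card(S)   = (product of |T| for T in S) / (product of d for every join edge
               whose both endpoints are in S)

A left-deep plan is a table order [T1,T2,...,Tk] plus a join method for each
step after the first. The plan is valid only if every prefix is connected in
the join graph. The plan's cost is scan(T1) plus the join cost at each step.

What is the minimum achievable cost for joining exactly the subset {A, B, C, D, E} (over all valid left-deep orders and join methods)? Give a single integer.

Selinger DP over subsets of {A,B,C,D,E}:
  {B}: scan cost=200, card=200
  {C}: scan cost=120, card=120
  {E}: scan cost=500, card=500
  {A}: scan cost=40, card=40
  {D}: scan cost=100, card=100
  {BC}: card=1200; try (C,hash)→2080, (B,nl_idx)→2280, (C,nl_idx)→2800, (B,merge)→2880, (C,merge)→2960, (B,hash)→3440 …(+2); best=2080 via (C,hash)
  {CE}: card=4000; try (C,hash)→2680, (E,nl_idx)→5200, (E,merge)→6080, (C,merge)→6460, (C,nl_idx)→8000, (E,hash)→9240 …(+2); best=2680 via (C,hash)
  {AE}: card=2000; try (A,hash)→1480, (E,nl_idx)→2400, (E,merge)→5320, (A,nl_idx)→5500, (A,merge)→5780, (E,hash)→9080 …(+2); best=1480 via (A,hash)
  {AD}: card=1000; try (A,hash)→680, (D,merge)→1120, (A,merge)→1180, (D,nl_idx)→1320, (D,hash)→1480, (A,nl_idx)→1700 …(+2); best=680 via (A,hash)
  {BCE}: card=40000; try (B,hash)→9880, (E,hash)→12280, (E,merge)→21480, (E,nl_idx)→52880, (B,merge)→56480, (B,nl_idx)→74680 …(+2); best=9880 via (B,hash)
  {ACE}: card=16000; try (C,hash)→5160, (A,hash)→7160, (C,merge)→26440, (C,nl_idx)→31480, (A,nl_idx)→42680, (A,merge)→54960 …(+2); best=5160 via (C,hash)
  {ADE}: card=50000; try (D,hash)→4880, (E,hash)→10680, (E,merge)→16680, (D,merge)→26280, (E,nl_idx)→59680, (D,nl_idx)→65480 …(+2); best=4880 via (D,hash)
  {ABCE}: card=160000; try (B,hash)→24360, (A,hash)→50360, (B,merge)→246960, (B,nl_idx)→293160, (A,nl_idx)→409880, (A,merge)→690160 …(+2); best=24360 via (B,hash)
  {ACDE}: card=400000; try (D,hash)→22560, (C,hash)→56560, (D,merge)→245960, (D,nl_idx)→517160, (C,nl_idx)→754880, (C,merge)→855840 …(+2); best=22560 via (D,hash)
  {ABCDE}: card=4000000; try (D,hash)→185760, (B,hash)→425760, (D,merge)→3065160, (D,nl_idx)→5144360, (B,nl_idx)→7222560, (B,merge)→8024360 …(+2); best=185760 via (D,hash)

185760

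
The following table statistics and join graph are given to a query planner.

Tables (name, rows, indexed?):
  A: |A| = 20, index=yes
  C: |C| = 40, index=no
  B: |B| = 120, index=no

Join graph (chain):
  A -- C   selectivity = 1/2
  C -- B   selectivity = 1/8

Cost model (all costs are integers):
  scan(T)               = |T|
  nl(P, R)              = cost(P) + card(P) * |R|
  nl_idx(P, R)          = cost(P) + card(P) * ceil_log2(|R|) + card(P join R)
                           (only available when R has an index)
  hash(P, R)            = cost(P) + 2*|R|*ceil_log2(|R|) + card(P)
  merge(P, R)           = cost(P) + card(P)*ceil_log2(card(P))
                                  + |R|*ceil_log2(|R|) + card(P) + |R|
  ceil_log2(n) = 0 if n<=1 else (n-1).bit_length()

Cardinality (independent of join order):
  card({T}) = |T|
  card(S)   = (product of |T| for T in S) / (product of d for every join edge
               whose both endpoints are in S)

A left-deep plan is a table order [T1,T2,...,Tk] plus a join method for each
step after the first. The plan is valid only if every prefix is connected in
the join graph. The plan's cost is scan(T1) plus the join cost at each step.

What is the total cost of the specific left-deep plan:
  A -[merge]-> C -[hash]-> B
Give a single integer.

step 1: scan A: cost=20, card=20
step 2: join C via merge
    card(P join C) = 20*40/(2) = 400
    cost = 20 + 20*5 + 40*6 + 20 + 40 = 420
step 3: join B via hash
    card(P join B) = 400*120/(8) = 6000
    cost = 420 + 2*120*7 + 400 = 2500

2500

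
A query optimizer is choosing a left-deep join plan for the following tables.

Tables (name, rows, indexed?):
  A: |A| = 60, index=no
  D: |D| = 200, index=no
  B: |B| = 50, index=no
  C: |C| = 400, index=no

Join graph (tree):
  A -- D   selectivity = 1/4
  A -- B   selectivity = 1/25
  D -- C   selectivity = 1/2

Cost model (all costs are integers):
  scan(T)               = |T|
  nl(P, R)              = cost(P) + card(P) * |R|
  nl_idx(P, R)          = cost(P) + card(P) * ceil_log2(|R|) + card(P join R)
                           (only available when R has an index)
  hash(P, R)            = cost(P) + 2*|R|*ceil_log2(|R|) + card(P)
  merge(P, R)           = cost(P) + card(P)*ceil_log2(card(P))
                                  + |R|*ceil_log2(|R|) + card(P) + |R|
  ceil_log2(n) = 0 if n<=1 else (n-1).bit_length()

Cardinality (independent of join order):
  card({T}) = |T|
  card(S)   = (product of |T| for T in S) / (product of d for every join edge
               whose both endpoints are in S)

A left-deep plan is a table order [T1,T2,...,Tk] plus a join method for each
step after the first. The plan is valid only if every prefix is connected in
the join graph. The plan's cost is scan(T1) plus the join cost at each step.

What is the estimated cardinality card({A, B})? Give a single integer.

Tables in S: A(60), B(50)
Edges inside S: A-B(d=25)
numerator = 60 * 50 = 3000
denominator = 25 = 25
card(S) = 3000 / 25 = 120

120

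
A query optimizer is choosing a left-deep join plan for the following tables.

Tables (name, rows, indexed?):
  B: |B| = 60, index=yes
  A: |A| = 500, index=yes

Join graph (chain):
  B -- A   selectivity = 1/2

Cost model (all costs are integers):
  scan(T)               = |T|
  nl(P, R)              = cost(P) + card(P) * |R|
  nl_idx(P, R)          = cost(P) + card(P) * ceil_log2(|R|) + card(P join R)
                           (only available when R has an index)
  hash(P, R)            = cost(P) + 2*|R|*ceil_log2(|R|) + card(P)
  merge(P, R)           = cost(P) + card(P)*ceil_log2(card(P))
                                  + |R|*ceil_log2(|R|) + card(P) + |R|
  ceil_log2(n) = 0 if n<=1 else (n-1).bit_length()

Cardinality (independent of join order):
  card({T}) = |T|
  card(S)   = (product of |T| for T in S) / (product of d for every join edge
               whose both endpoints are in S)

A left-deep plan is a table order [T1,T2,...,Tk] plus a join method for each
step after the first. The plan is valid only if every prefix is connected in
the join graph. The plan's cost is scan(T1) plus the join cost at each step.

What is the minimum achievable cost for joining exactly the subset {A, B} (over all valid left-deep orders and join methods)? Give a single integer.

Selinger DP over subsets of {A,B}:
  {B}: scan cost=60, card=60
  {A}: scan cost=500, card=500
  {AB}: card=15000; try (B,hash)→1720, (A,merge)→5480, (B,merge)→5920, (A,hash)→9120, (A,nl_idx)→15600, (B,nl_idx)→18500 …(+2); best=1720 via (B,hash)

1720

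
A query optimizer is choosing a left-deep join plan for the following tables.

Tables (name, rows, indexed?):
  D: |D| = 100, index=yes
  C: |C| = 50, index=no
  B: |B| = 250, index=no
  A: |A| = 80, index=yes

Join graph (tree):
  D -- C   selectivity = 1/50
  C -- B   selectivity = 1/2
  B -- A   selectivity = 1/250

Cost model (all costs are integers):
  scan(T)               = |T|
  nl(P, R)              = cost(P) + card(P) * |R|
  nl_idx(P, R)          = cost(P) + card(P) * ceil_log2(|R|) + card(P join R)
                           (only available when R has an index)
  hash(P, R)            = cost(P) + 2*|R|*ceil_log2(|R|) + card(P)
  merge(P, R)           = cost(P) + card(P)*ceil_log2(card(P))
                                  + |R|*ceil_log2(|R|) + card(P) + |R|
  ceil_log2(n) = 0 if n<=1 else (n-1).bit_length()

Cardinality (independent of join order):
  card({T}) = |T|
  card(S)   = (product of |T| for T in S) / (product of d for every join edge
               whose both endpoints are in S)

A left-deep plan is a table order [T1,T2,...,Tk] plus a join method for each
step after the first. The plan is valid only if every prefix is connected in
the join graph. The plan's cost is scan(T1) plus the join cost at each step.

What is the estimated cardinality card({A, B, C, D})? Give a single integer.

Tables in S: A(80), B(250), C(50), D(100)
Edges inside S: D-C(d=50), C-B(d=2), B-A(d=250)
numerator = 80 * 250 * 50 * 100 = 100000000
denominator = 50 * 2 * 250 = 25000
card(S) = 100000000 / 25000 = 4000

4000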